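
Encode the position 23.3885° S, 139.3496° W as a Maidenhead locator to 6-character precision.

Shift to the Maidenhead origin (180°W, 90°S): lon 40.6504, lat 66.6115.
Field: 40.6504/20 → 2 → C, 66.6115/10 → 6 → G; chars CG.
Square: 0.6504/2 → 0, 6.6115/1 → 6; chars 06.
Subsquare: 0.6504/0.0833333 → 7 → h, 0.6115/0.0416667 → 14 → o; chars ho.

CG06ho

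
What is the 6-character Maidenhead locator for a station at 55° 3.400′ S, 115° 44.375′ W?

DD24dw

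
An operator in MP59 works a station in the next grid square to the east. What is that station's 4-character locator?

Longitude square 5; +1 → 6.
The latitude characters are unchanged.

MP69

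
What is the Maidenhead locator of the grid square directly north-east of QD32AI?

Longitude subsquare a = 0; +1 → 1 = b.
Latitude subsquare i = 8; +1 → 9 = j.

QD32bj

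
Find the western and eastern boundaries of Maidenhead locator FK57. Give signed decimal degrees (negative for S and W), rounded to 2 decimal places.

Field F=5, K=10: +5·20° lon, +10·10° lat → SW at lon -80°, lat 10°.
Square 5, 7: +5·2° lon, +7·1° lat → SW at lon -70°, lat 17°.
Cell spans 2° lon × 1° lat.
west -70.00, east -68.00.

-70.00, -68.00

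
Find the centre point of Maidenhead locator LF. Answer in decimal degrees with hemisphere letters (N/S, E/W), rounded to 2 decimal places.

Field L=11, F=5: +11·20° lon, +5·10° lat → SW at lon 40°, lat -40°.
Cell spans 20° lon × 10° lat. Centre is SW corner plus half of each.
latitude 35.00° S, longitude 50.00° E.

35.00° S, 50.00° E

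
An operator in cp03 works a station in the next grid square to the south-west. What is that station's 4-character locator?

BP92

Longitude square 0; −1 → -1, wraps to 9, carry into field.
Longitude field C = 2; −1 → 1 = B.
Latitude square 3; −1 → 2.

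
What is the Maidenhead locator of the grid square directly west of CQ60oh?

CQ60nh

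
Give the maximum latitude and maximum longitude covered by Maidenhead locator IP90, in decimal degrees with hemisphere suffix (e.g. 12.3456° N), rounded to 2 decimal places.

61.00° N, 0.00° E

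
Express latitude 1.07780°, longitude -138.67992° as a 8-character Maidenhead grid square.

CJ01pb88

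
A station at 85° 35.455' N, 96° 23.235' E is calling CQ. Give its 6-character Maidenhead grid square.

NR85eo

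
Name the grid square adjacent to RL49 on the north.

Latitude square 9; +1 → 10, wraps to 0, carry into field.
Latitude field L = 11; +1 → 12 = M.
The longitude characters are unchanged.

RM40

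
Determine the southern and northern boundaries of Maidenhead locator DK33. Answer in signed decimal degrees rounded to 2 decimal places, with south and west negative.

Field D=3, K=10: +3·20° lon, +10·10° lat → SW at lon -120°, lat 10°.
Square 3, 3: +3·2° lon, +3·1° lat → SW at lon -114°, lat 13°.
Cell spans 2° lon × 1° lat.
south 13.00, north 14.00.

13.00, 14.00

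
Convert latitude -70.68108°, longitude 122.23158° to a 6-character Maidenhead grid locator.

PB19ch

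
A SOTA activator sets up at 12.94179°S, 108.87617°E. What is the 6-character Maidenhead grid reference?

OH47kb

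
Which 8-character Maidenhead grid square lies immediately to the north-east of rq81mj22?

Longitude extended square 2; +1 → 3.
Latitude extended square 2; +1 → 3.

RQ81mj33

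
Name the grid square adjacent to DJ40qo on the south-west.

DJ40pn

Longitude subsquare q = 16; −1 → 15 = p.
Latitude subsquare o = 14; −1 → 13 = n.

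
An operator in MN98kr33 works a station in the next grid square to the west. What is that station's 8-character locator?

MN98kr23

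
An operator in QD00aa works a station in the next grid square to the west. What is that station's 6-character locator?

PD90xa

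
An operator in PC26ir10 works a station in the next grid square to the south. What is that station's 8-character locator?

Latitude extended square 0; −1 → -1, wraps to 9, carry into subsquare.
Latitude subsquare r = 17; −1 → 16 = q.
The longitude characters are unchanged.

PC26iq19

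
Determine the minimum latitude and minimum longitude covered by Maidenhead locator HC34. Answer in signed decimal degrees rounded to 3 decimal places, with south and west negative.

-66.000, -34.000

Field H=7, C=2: +7·20° lon, +2·10° lat → SW at lon -40°, lat -70°.
Square 3, 4: +3·2° lon, +4·1° lat → SW at lon -34°, lat -66°.
latitude -66.000, longitude -34.000.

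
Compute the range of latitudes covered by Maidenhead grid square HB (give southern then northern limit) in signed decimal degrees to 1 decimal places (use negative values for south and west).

Field H=7, B=1: +7·20° lon, +1·10° lat → SW at lon -40°, lat -80°.
Cell spans 20° lon × 10° lat.
south -80.0, north -70.0.

-80.0, -70.0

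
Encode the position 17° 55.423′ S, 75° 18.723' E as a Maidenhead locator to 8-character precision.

MH72pb78

Shift to the Maidenhead origin (180°W, 90°S): lon 255.31205, lat 72.07628.
Field (20°×10°, letters A–R): lon ⌊255.31205/20⌋ = 12 → M; lat ⌊72.07628/10⌋ = 7 → H.
Square (2°×1°, digits 0–9): lon ⌊15.31205/2⌋ = 7; lat ⌊2.07628/1⌋ = 2.
Subsquare (5′×2.5′, letters a–x): lon ⌊1.31205/0.0833333⌋ = 15 → p; lat ⌊0.07628/0.0416667⌋ = 1 → b.
Extended square (30″×15″, digits 0–9): lon ⌊0.06205/0.00833333⌋ = 7; lat ⌊0.03462/0.00416667⌋ = 8.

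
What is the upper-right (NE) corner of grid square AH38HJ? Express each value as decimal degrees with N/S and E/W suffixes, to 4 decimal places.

Field A=0, H=7: +0·20° lon, +7·10° lat → SW at lon -180°, lat -20°.
Square 3, 8: +3·2° lon, +8·1° lat → SW at lon -174°, lat -12°.
Subsquare h=7, j=9: +7·0.0833333° lon, +9·0.0416667° lat → SW at lon -173.417°, lat -11.625°.
Cell spans 0.0833333° lon × 0.0416667° lat. NE corner is SW corner plus one full cell.
latitude 11.5833° S, longitude 173.3333° W.

11.5833° S, 173.3333° W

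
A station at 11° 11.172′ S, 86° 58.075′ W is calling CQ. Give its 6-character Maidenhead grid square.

EH68mt

Offset from 180°W / 90°S: lon 93.0321°, lat 78.8138°.
Field: 93.0321/20 → 4 → E, 78.8138/10 → 7 → H; chars EH.
Square: 13.0321/2 → 6, 8.8138/1 → 8; chars 68.
Subsquare: 1.0321/0.0833333 → 12 → m, 0.8138/0.0416667 → 19 → t; chars mt.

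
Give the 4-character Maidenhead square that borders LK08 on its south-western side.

KK97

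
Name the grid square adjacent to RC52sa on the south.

RC51sx

Latitude subsquare a = 0; −1 → -1, wraps to 23 = x, carry into square.
Latitude square 2; −1 → 1.
The longitude characters are unchanged.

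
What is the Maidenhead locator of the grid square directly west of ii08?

Longitude square 0; −1 → -1, wraps to 9, carry into field.
Longitude field I = 8; −1 → 7 = H.
The latitude characters are unchanged.

HI98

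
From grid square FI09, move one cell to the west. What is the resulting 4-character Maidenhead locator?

Longitude square 0; −1 → -1, wraps to 9, carry into field.
Longitude field F = 5; −1 → 4 = E.
The latitude characters are unchanged.

EI99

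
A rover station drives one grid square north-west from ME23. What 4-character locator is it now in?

Longitude square 2; −1 → 1.
Latitude square 3; +1 → 4.

ME14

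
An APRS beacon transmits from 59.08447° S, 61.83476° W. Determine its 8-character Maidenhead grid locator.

FD90bv99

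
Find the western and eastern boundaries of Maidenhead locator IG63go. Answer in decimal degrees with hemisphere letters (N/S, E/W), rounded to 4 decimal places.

Field I=8, G=6: +8·20° lon, +6·10° lat → SW at lon -20°, lat -30°.
Square 6, 3: +6·2° lon, +3·1° lat → SW at lon -8°, lat -27°.
Subsquare g=6, o=14: +6·0.0833333° lon, +14·0.0416667° lat → SW at lon -7.5°, lat -26.4167°.
Cell spans 0.0833333° lon × 0.0416667° lat.
west 7.5000° W, east 7.4167° W.

7.5000° W, 7.4167° W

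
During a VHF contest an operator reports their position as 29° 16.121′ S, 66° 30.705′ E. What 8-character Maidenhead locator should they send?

Offset from 180°W / 90°S: lon 246.51175°, lat 60.73132°.
Field: 246.51175/20 → 12 → M, 60.73132/10 → 6 → G; chars MG.
Square: 6.51175/2 → 3, 0.73132/1 → 0; chars 30.
Subsquare: 0.51175/0.0833333 → 6 → g, 0.73132/0.0416667 → 17 → r; chars gr.
Extended square: 0.01175/0.00833333 → 1, 0.02298/0.00416667 → 5; chars 15.

MG30gr15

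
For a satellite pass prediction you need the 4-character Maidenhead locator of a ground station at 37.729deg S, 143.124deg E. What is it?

QF12

Add 180° to longitude and 90° to latitude: 323.12, 52.27.
Field: lon ⌊323.12/20⌋ = 16 → Q; lat ⌊52.27/10⌋ = 5 → F.
Square: lon ⌊3.12/2⌋ = 1; lat ⌊2.27/1⌋ = 2.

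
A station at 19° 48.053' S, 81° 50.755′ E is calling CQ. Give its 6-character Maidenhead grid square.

Shift to the Maidenhead origin (180°W, 90°S): lon 261.8459, lat 70.1991.
Field: lon ⌊261.8459/20⌋ = 13 → N; lat ⌊70.1991/10⌋ = 7 → H.
Square: lon ⌊1.8459/2⌋ = 0; lat ⌊0.1991/1⌋ = 0.
Subsquare: lon ⌊1.8459/0.0833333⌋ = 22 → w; lat ⌊0.1991/0.0416667⌋ = 4 → e.

NH00we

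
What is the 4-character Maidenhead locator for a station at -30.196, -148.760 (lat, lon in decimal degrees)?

Shift to the Maidenhead origin (180°W, 90°S): lon 31.24, lat 59.80.
Field: 31.24/20 → 1 → B, 59.80/10 → 5 → F; chars BF.
Square: 11.24/2 → 5, 9.80/1 → 9; chars 59.

BF59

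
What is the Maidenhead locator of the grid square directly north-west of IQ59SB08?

IQ59rb99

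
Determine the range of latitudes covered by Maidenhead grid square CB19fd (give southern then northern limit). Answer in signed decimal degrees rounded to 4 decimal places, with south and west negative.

Field C=2, B=1: +2·20° lon, +1·10° lat → SW at lon -140°, lat -80°.
Square 1, 9: +1·2° lon, +9·1° lat → SW at lon -138°, lat -71°.
Subsquare f=5, d=3: +5·0.0833333° lon, +3·0.0416667° lat → SW at lon -137.583°, lat -70.875°.
Cell spans 0.0833333° lon × 0.0416667° lat.
south -70.8750, north -70.8333.

-70.8750, -70.8333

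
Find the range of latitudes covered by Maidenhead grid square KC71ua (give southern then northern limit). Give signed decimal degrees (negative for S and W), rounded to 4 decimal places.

-69.0000, -68.9583

Field K=10, C=2: +10·20° lon, +2·10° lat → SW at lon 20°, lat -70°.
Square 7, 1: +7·2° lon, +1·1° lat → SW at lon 34°, lat -69°.
Subsquare u=20, a=0: +20·0.0833333° lon, +0·0.0416667° lat → SW at lon 35.6667°, lat -69°.
Cell spans 0.0833333° lon × 0.0416667° lat.
south -69.0000, north -68.9583.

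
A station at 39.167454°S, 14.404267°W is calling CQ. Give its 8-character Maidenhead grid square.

IF20tt19

Offset from 180°W / 90°S: lon 165.59573°, lat 50.83255°.
Field (20°×10°, letters A–R): lon ⌊165.59573/20⌋ = 8 → I; lat ⌊50.83255/10⌋ = 5 → F.
Square (2°×1°, digits 0–9): lon ⌊5.59573/2⌋ = 2; lat ⌊0.83255/1⌋ = 0.
Subsquare (5′×2.5′, letters a–x): lon ⌊1.59573/0.0833333⌋ = 19 → t; lat ⌊0.83255/0.0416667⌋ = 19 → t.
Extended square (30″×15″, digits 0–9): lon ⌊0.01240/0.00833333⌋ = 1; lat ⌊0.04088/0.00416667⌋ = 9.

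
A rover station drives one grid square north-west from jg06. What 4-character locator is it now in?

Longitude square 0; −1 → -1, wraps to 9, carry into field.
Longitude field J = 9; −1 → 8 = I.
Latitude square 6; +1 → 7.

IG97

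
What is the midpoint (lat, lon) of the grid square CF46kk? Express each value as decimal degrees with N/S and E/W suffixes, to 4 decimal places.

33.5625° S, 131.1250° W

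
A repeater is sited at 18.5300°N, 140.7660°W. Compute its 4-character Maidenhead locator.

BK98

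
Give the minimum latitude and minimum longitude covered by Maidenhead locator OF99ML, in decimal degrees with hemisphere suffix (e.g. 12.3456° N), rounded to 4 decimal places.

30.5417° S, 119.0000° E

Field O=14, F=5: +14·20° lon, +5·10° lat → SW at lon 100°, lat -40°.
Square 9, 9: +9·2° lon, +9·1° lat → SW at lon 118°, lat -31°.
Subsquare m=12, l=11: +12·0.0833333° lon, +11·0.0416667° lat → SW at lon 119°, lat -30.5417°.
latitude 30.5417° S, longitude 119.0000° E.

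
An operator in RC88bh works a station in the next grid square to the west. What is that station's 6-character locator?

RC88ah

Longitude subsquare b = 1; −1 → 0 = a.
The latitude characters are unchanged.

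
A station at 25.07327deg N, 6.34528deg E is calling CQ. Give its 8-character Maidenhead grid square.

JL35eb17

Add 180° to longitude and 90° to latitude: 186.34528, 115.07327.
Field: lon ⌊186.34528/20⌋ = 9 → J; lat ⌊115.07327/10⌋ = 11 → L.
Square: lon ⌊6.34528/2⌋ = 3; lat ⌊5.07327/1⌋ = 5.
Subsquare: lon ⌊0.34528/0.0833333⌋ = 4 → e; lat ⌊0.07327/0.0416667⌋ = 1 → b.
Extended square: lon ⌊0.01195/0.00833333⌋ = 1; lat ⌊0.03160/0.00416667⌋ = 7.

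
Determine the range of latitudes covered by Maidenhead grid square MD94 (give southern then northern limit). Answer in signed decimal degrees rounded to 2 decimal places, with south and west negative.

-56.00, -55.00

Field M=12, D=3: +12·20° lon, +3·10° lat → SW at lon 60°, lat -60°.
Square 9, 4: +9·2° lon, +4·1° lat → SW at lon 78°, lat -56°.
Cell spans 2° lon × 1° lat.
south -56.00, north -55.00.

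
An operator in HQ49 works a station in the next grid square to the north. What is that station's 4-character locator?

HR40

Latitude square 9; +1 → 10, wraps to 0, carry into field.
Latitude field Q = 16; +1 → 17 = R.
The longitude characters are unchanged.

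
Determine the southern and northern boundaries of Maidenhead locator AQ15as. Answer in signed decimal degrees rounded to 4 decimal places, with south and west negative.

75.7500, 75.7917

Field A=0, Q=16: +0·20° lon, +16·10° lat → SW at lon -180°, lat 70°.
Square 1, 5: +1·2° lon, +5·1° lat → SW at lon -178°, lat 75°.
Subsquare a=0, s=18: +0·0.0833333° lon, +18·0.0416667° lat → SW at lon -178°, lat 75.75°.
Cell spans 0.0833333° lon × 0.0416667° lat.
south 75.7500, north 75.7917.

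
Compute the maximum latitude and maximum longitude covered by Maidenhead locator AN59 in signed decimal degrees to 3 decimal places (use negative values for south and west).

Field A=0, N=13: +0·20° lon, +13·10° lat → SW at lon -180°, lat 40°.
Square 5, 9: +5·2° lon, +9·1° lat → SW at lon -170°, lat 49°.
Cell spans 2° lon × 1° lat. NE corner is SW corner plus one full cell.
latitude 50.000, longitude -168.000.

50.000, -168.000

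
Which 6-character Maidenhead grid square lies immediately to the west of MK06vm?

Longitude subsquare v = 21; −1 → 20 = u.
The latitude characters are unchanged.

MK06um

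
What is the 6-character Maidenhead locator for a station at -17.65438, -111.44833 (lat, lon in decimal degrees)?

DH42gi

Add 180° to longitude and 90° to latitude: 68.5517, 72.3456.
Field (20°×10°, letters A–R): 68.5517/20 → 3 → D, 72.3456/10 → 7 → H; chars DH.
Square (2°×1°, digits 0–9): 8.5517/2 → 4, 2.3456/1 → 2; chars 42.
Subsquare (5′×2.5′, letters a–x): 0.5517/0.0833333 → 6 → g, 0.3456/0.0416667 → 8 → i; chars gi.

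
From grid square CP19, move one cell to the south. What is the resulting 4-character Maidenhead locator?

Latitude square 9; −1 → 8.
The longitude characters are unchanged.

CP18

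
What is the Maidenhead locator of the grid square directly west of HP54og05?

HP54ng95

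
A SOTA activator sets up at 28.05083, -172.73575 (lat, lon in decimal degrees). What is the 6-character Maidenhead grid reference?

Add 180° to longitude and 90° to latitude: 7.2643, 118.0508.
Field: 7.2643/20 → 0 → A, 118.0508/10 → 11 → L; chars AL.
Square: 7.2643/2 → 3, 8.0508/1 → 8; chars 38.
Subsquare: 1.2643/0.0833333 → 15 → p, 0.0508/0.0416667 → 1 → b; chars pb.

AL38pb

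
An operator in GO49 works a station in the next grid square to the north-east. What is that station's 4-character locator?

GP50

Longitude square 4; +1 → 5.
Latitude square 9; +1 → 10, wraps to 0, carry into field.
Latitude field O = 14; +1 → 15 = P.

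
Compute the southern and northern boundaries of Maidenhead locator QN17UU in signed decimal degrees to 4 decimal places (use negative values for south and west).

Field Q=16, N=13: +16·20° lon, +13·10° lat → SW at lon 140°, lat 40°.
Square 1, 7: +1·2° lon, +7·1° lat → SW at lon 142°, lat 47°.
Subsquare u=20, u=20: +20·0.0833333° lon, +20·0.0416667° lat → SW at lon 143.667°, lat 47.8333°.
Cell spans 0.0833333° lon × 0.0416667° lat.
south 47.8333, north 47.8750.

47.8333, 47.8750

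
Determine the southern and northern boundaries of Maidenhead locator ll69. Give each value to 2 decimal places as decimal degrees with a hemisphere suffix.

Field L=11, L=11: +11·20° lon, +11·10° lat → SW at lon 40°, lat 20°.
Square 6, 9: +6·2° lon, +9·1° lat → SW at lon 52°, lat 29°.
Cell spans 2° lon × 1° lat.
south 29.00° N, north 30.00° N.

29.00° N, 30.00° N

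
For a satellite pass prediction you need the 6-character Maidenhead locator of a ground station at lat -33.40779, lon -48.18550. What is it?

GF56vo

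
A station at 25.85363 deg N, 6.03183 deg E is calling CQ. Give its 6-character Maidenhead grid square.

JL35au

Offset from 180°W / 90°S: lon 186.0318°, lat 115.8536°.
Field: lon ⌊186.0318/20⌋ = 9 → J; lat ⌊115.8536/10⌋ = 11 → L.
Square: lon ⌊6.0318/2⌋ = 3; lat ⌊5.8536/1⌋ = 5.
Subsquare: lon ⌊0.0318/0.0833333⌋ = 0 → a; lat ⌊0.8536/0.0416667⌋ = 20 → u.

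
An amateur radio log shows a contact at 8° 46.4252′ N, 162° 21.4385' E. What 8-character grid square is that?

Add 180° to longitude and 90° to latitude: 342.35731, 98.77375.
Field (20°×10°, letters A–R): lon ⌊342.35731/20⌋ = 17 → R; lat ⌊98.77375/10⌋ = 9 → J.
Square (2°×1°, digits 0–9): lon ⌊2.35731/2⌋ = 1; lat ⌊8.77375/1⌋ = 8.
Subsquare (5′×2.5′, letters a–x): lon ⌊0.35731/0.0833333⌋ = 4 → e; lat ⌊0.77375/0.0416667⌋ = 18 → s.
Extended square (30″×15″, digits 0–9): lon ⌊0.02397/0.00833333⌋ = 2; lat ⌊0.02375/0.00416667⌋ = 5.

RJ18es25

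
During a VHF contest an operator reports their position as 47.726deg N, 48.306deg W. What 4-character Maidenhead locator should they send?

GN57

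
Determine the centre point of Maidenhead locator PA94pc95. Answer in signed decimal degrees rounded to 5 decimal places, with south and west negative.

Field P=15, A=0: +15·20° lon, +0·10° lat → SW at lon 120°, lat -90°.
Square 9, 4: +9·2° lon, +4·1° lat → SW at lon 138°, lat -86°.
Subsquare p=15, c=2: +15·0.0833333° lon, +2·0.0416667° lat → SW at lon 139.25°, lat -85.9167°.
Extended square 9, 5: +9·0.00833333° lon, +5·0.00416667° lat → SW at lon 139.325°, lat -85.8958°.
Cell spans 0.00833333° lon × 0.00416667° lat. Centre is SW corner plus half of each.
latitude -85.89375, longitude 139.32917.

-85.89375, 139.32917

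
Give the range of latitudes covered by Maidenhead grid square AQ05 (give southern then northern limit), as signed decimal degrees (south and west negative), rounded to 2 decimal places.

Field A=0, Q=16: +0·20° lon, +16·10° lat → SW at lon -180°, lat 70°.
Square 0, 5: +0·2° lon, +5·1° lat → SW at lon -180°, lat 75°.
Cell spans 2° lon × 1° lat.
south 75.00, north 76.00.

75.00, 76.00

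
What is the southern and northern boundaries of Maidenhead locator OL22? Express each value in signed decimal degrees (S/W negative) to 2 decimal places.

Field O=14, L=11: +14·20° lon, +11·10° lat → SW at lon 100°, lat 20°.
Square 2, 2: +2·2° lon, +2·1° lat → SW at lon 104°, lat 22°.
Cell spans 2° lon × 1° lat.
south 22.00, north 23.00.

22.00, 23.00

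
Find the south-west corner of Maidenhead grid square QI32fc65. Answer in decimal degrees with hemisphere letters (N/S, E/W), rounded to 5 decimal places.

Field Q=16, I=8: +16·20° lon, +8·10° lat → SW at lon 140°, lat -10°.
Square 3, 2: +3·2° lon, +2·1° lat → SW at lon 146°, lat -8°.
Subsquare f=5, c=2: +5·0.0833333° lon, +2·0.0416667° lat → SW at lon 146.417°, lat -7.91667°.
Extended square 6, 5: +6·0.00833333° lon, +5·0.00416667° lat → SW at lon 146.467°, lat -7.89583°.
latitude 7.89583° S, longitude 146.46667° E.

7.89583° S, 146.46667° E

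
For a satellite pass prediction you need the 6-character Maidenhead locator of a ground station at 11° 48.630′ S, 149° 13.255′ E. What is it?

Add 180° to longitude and 90° to latitude: 329.2209, 78.1895.
Field: lon ⌊329.2209/20⌋ = 16 → Q; lat ⌊78.1895/10⌋ = 7 → H.
Square: lon ⌊9.2209/2⌋ = 4; lat ⌊8.1895/1⌋ = 8.
Subsquare: lon ⌊1.2209/0.0833333⌋ = 14 → o; lat ⌊0.1895/0.0416667⌋ = 4 → e.

QH48oe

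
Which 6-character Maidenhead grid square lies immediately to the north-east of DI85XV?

Longitude subsquare x = 23; +1 → 24, wraps to 0 = a, carry into square.
Longitude square 8; +1 → 9.
Latitude subsquare v = 21; +1 → 22 = w.

DI95aw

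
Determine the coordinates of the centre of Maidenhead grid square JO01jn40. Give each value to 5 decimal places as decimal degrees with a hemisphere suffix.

51.54375° N, 0.78750° E

Field J=9, O=14: +9·20° lon, +14·10° lat → SW at lon 0°, lat 50°.
Square 0, 1: +0·2° lon, +1·1° lat → SW at lon 0°, lat 51°.
Subsquare j=9, n=13: +9·0.0833333° lon, +13·0.0416667° lat → SW at lon 0.75°, lat 51.5417°.
Extended square 4, 0: +4·0.00833333° lon, +0·0.00416667° lat → SW at lon 0.783333°, lat 51.5417°.
Cell spans 0.00833333° lon × 0.00416667° lat. Centre is SW corner plus half of each.
latitude 51.54375° N, longitude 0.78750° E.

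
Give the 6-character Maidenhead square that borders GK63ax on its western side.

GK53xx

Longitude subsquare a = 0; −1 → -1, wraps to 23 = x, carry into square.
Longitude square 6; −1 → 5.
The latitude characters are unchanged.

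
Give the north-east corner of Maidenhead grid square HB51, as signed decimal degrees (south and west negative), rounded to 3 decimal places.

-78.000, -28.000

Field H=7, B=1: +7·20° lon, +1·10° lat → SW at lon -40°, lat -80°.
Square 5, 1: +5·2° lon, +1·1° lat → SW at lon -30°, lat -79°.
Cell spans 2° lon × 1° lat. NE corner is SW corner plus one full cell.
latitude -78.000, longitude -28.000.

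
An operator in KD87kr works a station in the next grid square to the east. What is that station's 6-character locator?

KD87lr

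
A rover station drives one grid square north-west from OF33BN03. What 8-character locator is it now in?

Longitude extended square 0; −1 → -1, wraps to 9, carry into subsquare.
Longitude subsquare b = 1; −1 → 0 = a.
Latitude extended square 3; +1 → 4.

OF33an94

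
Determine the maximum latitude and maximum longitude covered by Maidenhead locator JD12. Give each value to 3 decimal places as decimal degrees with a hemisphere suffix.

57.000° S, 4.000° E

Field J=9, D=3: +9·20° lon, +3·10° lat → SW at lon 0°, lat -60°.
Square 1, 2: +1·2° lon, +2·1° lat → SW at lon 2°, lat -58°.
Cell spans 2° lon × 1° lat. NE corner is SW corner plus one full cell.
latitude 57.000° S, longitude 4.000° E.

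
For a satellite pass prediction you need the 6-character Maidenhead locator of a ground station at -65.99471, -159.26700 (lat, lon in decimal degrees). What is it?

Offset from 180°W / 90°S: lon 20.7330°, lat 24.0053°.
Field: lon ⌊20.7330/20⌋ = 1 → B; lat ⌊24.0053/10⌋ = 2 → C.
Square: lon ⌊0.7330/2⌋ = 0; lat ⌊4.0053/1⌋ = 4.
Subsquare: lon ⌊0.7330/0.0833333⌋ = 8 → i; lat ⌊0.0053/0.0416667⌋ = 0 → a.

BC04ia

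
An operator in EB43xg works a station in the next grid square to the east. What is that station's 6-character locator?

EB53ag

Longitude subsquare x = 23; +1 → 24, wraps to 0 = a, carry into square.
Longitude square 4; +1 → 5.
The latitude characters are unchanged.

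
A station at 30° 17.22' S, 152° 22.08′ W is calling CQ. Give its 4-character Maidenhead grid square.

BF39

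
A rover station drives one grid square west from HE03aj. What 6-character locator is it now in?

GE93xj

Longitude subsquare a = 0; −1 → -1, wraps to 23 = x, carry into square.
Longitude square 0; −1 → -1, wraps to 9, carry into field.
Longitude field H = 7; −1 → 6 = G.
The latitude characters are unchanged.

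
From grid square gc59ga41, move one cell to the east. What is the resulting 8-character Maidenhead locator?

GC59ga51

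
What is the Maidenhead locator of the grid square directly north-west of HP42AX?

HP33xa

Longitude subsquare a = 0; −1 → -1, wraps to 23 = x, carry into square.
Longitude square 4; −1 → 3.
Latitude subsquare x = 23; +1 → 24, wraps to 0 = a, carry into square.
Latitude square 2; +1 → 3.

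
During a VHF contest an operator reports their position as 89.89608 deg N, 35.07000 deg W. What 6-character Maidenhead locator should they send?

HR29lv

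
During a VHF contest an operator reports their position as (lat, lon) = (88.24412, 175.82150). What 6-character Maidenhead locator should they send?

RR78vf

Shift to the Maidenhead origin (180°W, 90°S): lon 355.8215, lat 178.2441.
Field (20°×10°, letters A–R): 355.8215/20 → 17 → R, 178.2441/10 → 17 → R; chars RR.
Square (2°×1°, digits 0–9): 15.8215/2 → 7, 8.2441/1 → 8; chars 78.
Subsquare (5′×2.5′, letters a–x): 1.8215/0.0833333 → 21 → v, 0.2441/0.0416667 → 5 → f; chars vf.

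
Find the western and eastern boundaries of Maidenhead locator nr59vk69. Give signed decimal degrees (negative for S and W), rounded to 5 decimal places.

91.80000, 91.80833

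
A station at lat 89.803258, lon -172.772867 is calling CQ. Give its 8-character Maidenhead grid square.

AR39ot72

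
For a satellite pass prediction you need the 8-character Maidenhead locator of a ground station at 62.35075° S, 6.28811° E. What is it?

JC37dp45

Shift to the Maidenhead origin (180°W, 90°S): lon 186.28811, lat 27.64925.
Field: 186.28811/20 → 9 → J, 27.64925/10 → 2 → C; chars JC.
Square: 6.28811/2 → 3, 7.64925/1 → 7; chars 37.
Subsquare: 0.28811/0.0833333 → 3 → d, 0.64925/0.0416667 → 15 → p; chars dp.
Extended square: 0.03811/0.00833333 → 4, 0.02425/0.00416667 → 5; chars 45.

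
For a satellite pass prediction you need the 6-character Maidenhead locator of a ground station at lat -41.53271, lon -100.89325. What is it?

Add 180° to longitude and 90° to latitude: 79.1068, 48.4673.
Field: lon ⌊79.1068/20⌋ = 3 → D; lat ⌊48.4673/10⌋ = 4 → E.
Square: lon ⌊19.1068/2⌋ = 9; lat ⌊8.4673/1⌋ = 8.
Subsquare: lon ⌊1.1068/0.0833333⌋ = 13 → n; lat ⌊0.4673/0.0416667⌋ = 11 → l.

DE98nl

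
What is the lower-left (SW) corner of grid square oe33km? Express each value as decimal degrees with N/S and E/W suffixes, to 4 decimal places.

Field O=14, E=4: +14·20° lon, +4·10° lat → SW at lon 100°, lat -50°.
Square 3, 3: +3·2° lon, +3·1° lat → SW at lon 106°, lat -47°.
Subsquare k=10, m=12: +10·0.0833333° lon, +12·0.0416667° lat → SW at lon 106.833°, lat -46.5°.
latitude 46.5000° S, longitude 106.8333° E.

46.5000° S, 106.8333° E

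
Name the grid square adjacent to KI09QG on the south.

KI09qf

Latitude subsquare g = 6; −1 → 5 = f.
The longitude characters are unchanged.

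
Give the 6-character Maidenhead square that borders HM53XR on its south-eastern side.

HM63aq

Longitude subsquare x = 23; +1 → 24, wraps to 0 = a, carry into square.
Longitude square 5; +1 → 6.
Latitude subsquare r = 17; −1 → 16 = q.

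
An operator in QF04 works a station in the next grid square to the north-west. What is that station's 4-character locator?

PF95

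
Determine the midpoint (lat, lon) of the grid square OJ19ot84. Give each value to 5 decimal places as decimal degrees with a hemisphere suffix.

Field O=14, J=9: +14·20° lon, +9·10° lat → SW at lon 100°, lat 0°.
Square 1, 9: +1·2° lon, +9·1° lat → SW at lon 102°, lat 9°.
Subsquare o=14, t=19: +14·0.0833333° lon, +19·0.0416667° lat → SW at lon 103.167°, lat 9.79167°.
Extended square 8, 4: +8·0.00833333° lon, +4·0.00416667° lat → SW at lon 103.233°, lat 9.80833°.
Cell spans 0.00833333° lon × 0.00416667° lat. Centre is SW corner plus half of each.
latitude 9.81042° N, longitude 103.23750° E.

9.81042° N, 103.23750° E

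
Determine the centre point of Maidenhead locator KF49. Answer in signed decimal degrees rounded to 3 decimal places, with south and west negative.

Field K=10, F=5: +10·20° lon, +5·10° lat → SW at lon 20°, lat -40°.
Square 4, 9: +4·2° lon, +9·1° lat → SW at lon 28°, lat -31°.
Cell spans 2° lon × 1° lat. Centre is SW corner plus half of each.
latitude -30.500, longitude 29.000.

-30.500, 29.000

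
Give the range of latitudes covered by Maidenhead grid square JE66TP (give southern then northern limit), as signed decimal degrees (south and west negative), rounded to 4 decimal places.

Field J=9, E=4: +9·20° lon, +4·10° lat → SW at lon 0°, lat -50°.
Square 6, 6: +6·2° lon, +6·1° lat → SW at lon 12°, lat -44°.
Subsquare t=19, p=15: +19·0.0833333° lon, +15·0.0416667° lat → SW at lon 13.5833°, lat -43.375°.
Cell spans 0.0833333° lon × 0.0416667° lat.
south -43.3750, north -43.3333.

-43.3750, -43.3333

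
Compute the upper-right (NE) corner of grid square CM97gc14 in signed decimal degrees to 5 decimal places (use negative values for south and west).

Field C=2, M=12: +2·20° lon, +12·10° lat → SW at lon -140°, lat 30°.
Square 9, 7: +9·2° lon, +7·1° lat → SW at lon -122°, lat 37°.
Subsquare g=6, c=2: +6·0.0833333° lon, +2·0.0416667° lat → SW at lon -121.5°, lat 37.0833°.
Extended square 1, 4: +1·0.00833333° lon, +4·0.00416667° lat → SW at lon -121.492°, lat 37.1°.
Cell spans 0.00833333° lon × 0.00416667° lat. NE corner is SW corner plus one full cell.
latitude 37.10417, longitude -121.48333.

37.10417, -121.48333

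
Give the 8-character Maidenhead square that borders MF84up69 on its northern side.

Latitude extended square 9; +1 → 10, wraps to 0, carry into subsquare.
Latitude subsquare p = 15; +1 → 16 = q.
The longitude characters are unchanged.

MF84uq60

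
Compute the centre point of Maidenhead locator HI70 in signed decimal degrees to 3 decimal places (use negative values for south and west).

-9.500, -25.000

Field H=7, I=8: +7·20° lon, +8·10° lat → SW at lon -40°, lat -10°.
Square 7, 0: +7·2° lon, +0·1° lat → SW at lon -26°, lat -10°.
Cell spans 2° lon × 1° lat. Centre is SW corner plus half of each.
latitude -9.500, longitude -25.000.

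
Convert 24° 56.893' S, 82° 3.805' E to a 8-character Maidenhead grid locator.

NG15ab72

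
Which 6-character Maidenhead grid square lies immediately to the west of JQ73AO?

JQ63xo

Longitude subsquare a = 0; −1 → -1, wraps to 23 = x, carry into square.
Longitude square 7; −1 → 6.
The latitude characters are unchanged.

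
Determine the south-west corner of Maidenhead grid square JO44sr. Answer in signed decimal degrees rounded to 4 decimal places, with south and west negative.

Field J=9, O=14: +9·20° lon, +14·10° lat → SW at lon 0°, lat 50°.
Square 4, 4: +4·2° lon, +4·1° lat → SW at lon 8°, lat 54°.
Subsquare s=18, r=17: +18·0.0833333° lon, +17·0.0416667° lat → SW at lon 9.5°, lat 54.7083°.
latitude 54.7083, longitude 9.5000.

54.7083, 9.5000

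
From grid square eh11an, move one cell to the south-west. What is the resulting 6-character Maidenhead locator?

Longitude subsquare a = 0; −1 → -1, wraps to 23 = x, carry into square.
Longitude square 1; −1 → 0.
Latitude subsquare n = 13; −1 → 12 = m.

EH01xm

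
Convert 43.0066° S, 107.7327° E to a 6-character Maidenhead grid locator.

OE36ux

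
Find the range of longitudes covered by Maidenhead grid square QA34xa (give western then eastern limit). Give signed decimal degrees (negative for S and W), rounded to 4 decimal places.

147.9167, 148.0000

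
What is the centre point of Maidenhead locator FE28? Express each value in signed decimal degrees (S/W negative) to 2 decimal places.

Field F=5, E=4: +5·20° lon, +4·10° lat → SW at lon -80°, lat -50°.
Square 2, 8: +2·2° lon, +8·1° lat → SW at lon -76°, lat -42°.
Cell spans 2° lon × 1° lat. Centre is SW corner plus half of each.
latitude -41.50, longitude -75.00.

-41.50, -75.00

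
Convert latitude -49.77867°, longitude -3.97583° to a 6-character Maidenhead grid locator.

Shift to the Maidenhead origin (180°W, 90°S): lon 176.0242, lat 40.2213.
Field: lon ⌊176.0242/20⌋ = 8 → I; lat ⌊40.2213/10⌋ = 4 → E.
Square: lon ⌊16.0242/2⌋ = 8; lat ⌊0.2213/1⌋ = 0.
Subsquare: lon ⌊0.0242/0.0833333⌋ = 0 → a; lat ⌊0.2213/0.0416667⌋ = 5 → f.

IE80af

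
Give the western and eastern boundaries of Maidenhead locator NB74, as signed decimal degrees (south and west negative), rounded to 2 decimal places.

94.00, 96.00

Field N=13, B=1: +13·20° lon, +1·10° lat → SW at lon 80°, lat -80°.
Square 7, 4: +7·2° lon, +4·1° lat → SW at lon 94°, lat -76°.
Cell spans 2° lon × 1° lat.
west 94.00, east 96.00.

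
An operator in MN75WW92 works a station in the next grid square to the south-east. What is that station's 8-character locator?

Longitude extended square 9; +1 → 10, wraps to 0, carry into subsquare.
Longitude subsquare w = 22; +1 → 23 = x.
Latitude extended square 2; −1 → 1.

MN75xw01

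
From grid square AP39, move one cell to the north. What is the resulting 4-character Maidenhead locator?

AQ30

Latitude square 9; +1 → 10, wraps to 0, carry into field.
Latitude field P = 15; +1 → 16 = Q.
The longitude characters are unchanged.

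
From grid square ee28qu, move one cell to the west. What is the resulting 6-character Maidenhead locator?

Longitude subsquare q = 16; −1 → 15 = p.
The latitude characters are unchanged.

EE28pu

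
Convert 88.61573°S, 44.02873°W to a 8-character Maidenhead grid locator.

Shift to the Maidenhead origin (180°W, 90°S): lon 135.97127, lat 1.38427.
Field (20°×10°, letters A–R): lon ⌊135.97127/20⌋ = 6 → G; lat ⌊1.38427/10⌋ = 0 → A.
Square (2°×1°, digits 0–9): lon ⌊15.97127/2⌋ = 7; lat ⌊1.38427/1⌋ = 1.
Subsquare (5′×2.5′, letters a–x): lon ⌊1.97127/0.0833333⌋ = 23 → x; lat ⌊0.38427/0.0416667⌋ = 9 → j.
Extended square (30″×15″, digits 0–9): lon ⌊0.05460/0.00833333⌋ = 6; lat ⌊0.00927/0.00416667⌋ = 2.

GA71xj62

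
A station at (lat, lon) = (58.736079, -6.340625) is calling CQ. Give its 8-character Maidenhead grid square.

IO68tr96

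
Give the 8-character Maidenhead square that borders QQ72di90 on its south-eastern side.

Longitude extended square 9; +1 → 10, wraps to 0, carry into subsquare.
Longitude subsquare d = 3; +1 → 4 = e.
Latitude extended square 0; −1 → -1, wraps to 9, carry into subsquare.
Latitude subsquare i = 8; −1 → 7 = h.

QQ72eh09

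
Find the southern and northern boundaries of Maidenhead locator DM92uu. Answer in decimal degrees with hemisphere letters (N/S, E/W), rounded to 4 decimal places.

Field D=3, M=12: +3·20° lon, +12·10° lat → SW at lon -120°, lat 30°.
Square 9, 2: +9·2° lon, +2·1° lat → SW at lon -102°, lat 32°.
Subsquare u=20, u=20: +20·0.0833333° lon, +20·0.0416667° lat → SW at lon -100.333°, lat 32.8333°.
Cell spans 0.0833333° lon × 0.0416667° lat.
south 32.8333° N, north 32.8750° N.

32.8333° N, 32.8750° N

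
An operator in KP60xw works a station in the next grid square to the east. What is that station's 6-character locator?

KP70aw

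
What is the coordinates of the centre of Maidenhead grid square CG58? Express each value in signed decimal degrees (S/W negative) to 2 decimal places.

-21.50, -129.00

Field C=2, G=6: +2·20° lon, +6·10° lat → SW at lon -140°, lat -30°.
Square 5, 8: +5·2° lon, +8·1° lat → SW at lon -130°, lat -22°.
Cell spans 2° lon × 1° lat. Centre is SW corner plus half of each.
latitude -21.50, longitude -129.00.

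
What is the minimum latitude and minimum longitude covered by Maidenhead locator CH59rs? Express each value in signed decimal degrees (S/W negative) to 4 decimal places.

-10.2500, -128.5833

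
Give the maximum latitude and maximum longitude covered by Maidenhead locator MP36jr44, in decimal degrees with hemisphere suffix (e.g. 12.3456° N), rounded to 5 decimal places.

66.72917° N, 66.79167° E

Field M=12, P=15: +12·20° lon, +15·10° lat → SW at lon 60°, lat 60°.
Square 3, 6: +3·2° lon, +6·1° lat → SW at lon 66°, lat 66°.
Subsquare j=9, r=17: +9·0.0833333° lon, +17·0.0416667° lat → SW at lon 66.75°, lat 66.7083°.
Extended square 4, 4: +4·0.00833333° lon, +4·0.00416667° lat → SW at lon 66.7833°, lat 66.725°.
Cell spans 0.00833333° lon × 0.00416667° lat. NE corner is SW corner plus one full cell.
latitude 66.72917° N, longitude 66.79167° E.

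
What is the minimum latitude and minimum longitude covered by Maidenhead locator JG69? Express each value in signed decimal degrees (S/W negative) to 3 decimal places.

-21.000, 12.000

Field J=9, G=6: +9·20° lon, +6·10° lat → SW at lon 0°, lat -30°.
Square 6, 9: +6·2° lon, +9·1° lat → SW at lon 12°, lat -21°.
latitude -21.000, longitude 12.000.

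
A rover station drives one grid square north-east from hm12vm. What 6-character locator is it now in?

Longitude subsquare v = 21; +1 → 22 = w.
Latitude subsquare m = 12; +1 → 13 = n.

HM12wn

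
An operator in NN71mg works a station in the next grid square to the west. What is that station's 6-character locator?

Longitude subsquare m = 12; −1 → 11 = l.
The latitude characters are unchanged.

NN71lg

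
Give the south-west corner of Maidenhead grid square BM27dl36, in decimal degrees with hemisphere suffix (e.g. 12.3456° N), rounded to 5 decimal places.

37.48333° N, 155.72500° W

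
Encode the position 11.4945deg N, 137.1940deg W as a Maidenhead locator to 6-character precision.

Shift to the Maidenhead origin (180°W, 90°S): lon 42.8060, lat 101.4945.
Field: 42.8060/20 → 2 → C, 101.4945/10 → 10 → K; chars CK.
Square: 2.8060/2 → 1, 1.4945/1 → 1; chars 11.
Subsquare: 0.8060/0.0833333 → 9 → j, 0.4945/0.0416667 → 11 → l; chars jl.

CK11jl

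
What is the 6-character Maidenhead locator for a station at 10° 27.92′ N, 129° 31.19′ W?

CK50fl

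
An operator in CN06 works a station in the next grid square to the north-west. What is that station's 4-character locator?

BN97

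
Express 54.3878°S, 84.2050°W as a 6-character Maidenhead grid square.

ED75vo

Offset from 180°W / 90°S: lon 95.7950°, lat 35.6122°.
Field: lon ⌊95.7950/20⌋ = 4 → E; lat ⌊35.6122/10⌋ = 3 → D.
Square: lon ⌊15.7950/2⌋ = 7; lat ⌊5.6122/1⌋ = 5.
Subsquare: lon ⌊1.7950/0.0833333⌋ = 21 → v; lat ⌊0.6122/0.0416667⌋ = 14 → o.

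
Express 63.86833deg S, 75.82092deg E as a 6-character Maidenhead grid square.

Add 180° to longitude and 90° to latitude: 255.8209, 26.1317.
Field: lon ⌊255.8209/20⌋ = 12 → M; lat ⌊26.1317/10⌋ = 2 → C.
Square: lon ⌊15.8209/2⌋ = 7; lat ⌊6.1317/1⌋ = 6.
Subsquare: lon ⌊1.8209/0.0833333⌋ = 21 → v; lat ⌊0.1317/0.0416667⌋ = 3 → d.

MC76vd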